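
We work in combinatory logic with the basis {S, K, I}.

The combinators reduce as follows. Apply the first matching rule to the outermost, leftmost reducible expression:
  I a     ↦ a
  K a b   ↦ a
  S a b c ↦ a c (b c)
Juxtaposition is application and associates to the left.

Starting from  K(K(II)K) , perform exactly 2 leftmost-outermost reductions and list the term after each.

Answer: after 2 steps: KI

Derivation:
  start: K(K(II)K)
  →1  K(II)
  →2  KI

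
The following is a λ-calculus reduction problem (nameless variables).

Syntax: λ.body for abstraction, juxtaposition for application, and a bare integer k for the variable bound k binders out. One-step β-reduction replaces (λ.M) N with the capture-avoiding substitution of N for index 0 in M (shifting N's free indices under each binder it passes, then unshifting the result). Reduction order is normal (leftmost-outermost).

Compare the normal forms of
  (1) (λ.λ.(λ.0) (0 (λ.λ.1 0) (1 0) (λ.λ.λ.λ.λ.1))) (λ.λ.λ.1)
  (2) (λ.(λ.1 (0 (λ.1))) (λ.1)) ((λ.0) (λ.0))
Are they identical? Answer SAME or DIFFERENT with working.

Answer: DIFFERENT — A ⇓ λ.0 (λ.λ.1 0) (λ.λ.1) (λ.λ.λ.λ.λ.1), B ⇓ λ.0

Derivation:
Term A:
  start: (λ.λ.(λ.0) (0 (λ.λ.1 0) (1 0) (λ.λ.λ.λ.λ.1))) (λ.λ.λ.1)
  step 1: λ.(λ.0) (0 (λ.λ.1 0) ((λ.λ.λ.1) 0) (λ.λ.λ.λ.λ.1))
  step 2: λ.0 (λ.λ.1 0) ((λ.λ.λ.1) 0) (λ.λ.λ.λ.λ.1)
  step 3: λ.0 (λ.λ.1 0) (λ.λ.1) (λ.λ.λ.λ.λ.1)

Term B:
  start: (λ.(λ.1 (0 (λ.1))) (λ.1)) ((λ.0) (λ.0))
  step 1: (λ.(λ.0) (λ.0) (0 (λ.1))) (λ.(λ.0) (λ.0))
  step 2: (λ.0) (λ.0) ((λ.(λ.0) (λ.0)) (λ.λ.(λ.0) (λ.0)))
  step 3: (λ.0) ((λ.(λ.0) (λ.0)) (λ.λ.(λ.0) (λ.0)))
  step 4: (λ.(λ.0) (λ.0)) (λ.λ.(λ.0) (λ.0))
  step 5: (λ.0) (λ.0)
  step 6: λ.0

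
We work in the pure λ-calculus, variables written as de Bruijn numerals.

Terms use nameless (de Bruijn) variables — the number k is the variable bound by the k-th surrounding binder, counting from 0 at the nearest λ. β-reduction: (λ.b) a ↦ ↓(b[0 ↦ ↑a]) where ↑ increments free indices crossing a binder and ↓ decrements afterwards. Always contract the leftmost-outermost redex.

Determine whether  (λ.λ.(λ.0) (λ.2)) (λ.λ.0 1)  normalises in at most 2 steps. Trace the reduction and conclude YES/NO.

  start: (λ.λ.(λ.0) (λ.2)) (λ.λ.0 1)
  [1] λ.(λ.0) (λ.λ.λ.0 1)
  [2] λ.λ.λ.λ.0 1

Answer: YES — reaches normal form λ.λ.λ.λ.0 1 in 2 ≤ 2 steps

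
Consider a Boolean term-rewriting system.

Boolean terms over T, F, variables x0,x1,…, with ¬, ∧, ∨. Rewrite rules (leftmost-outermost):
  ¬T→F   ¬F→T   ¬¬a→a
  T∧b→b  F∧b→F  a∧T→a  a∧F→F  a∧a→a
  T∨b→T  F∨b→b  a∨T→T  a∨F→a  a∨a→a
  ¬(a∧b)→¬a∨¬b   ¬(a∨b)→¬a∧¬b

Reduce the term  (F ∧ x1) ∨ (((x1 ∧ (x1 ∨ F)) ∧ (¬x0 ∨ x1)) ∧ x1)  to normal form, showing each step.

  start: (F ∧ x1) ∨ (((x1 ∧ (x1 ∨ F)) ∧ (¬x0 ∨ x1)) ∧ x1)
  step 1: F ∨ (((x1 ∧ (x1 ∨ F)) ∧ (¬x0 ∨ x1)) ∧ x1)
  step 2: ((x1 ∧ (x1 ∨ F)) ∧ (¬x0 ∨ x1)) ∧ x1
  step 3: ((x1 ∧ x1) ∧ (¬x0 ∨ x1)) ∧ x1
  step 4: (x1 ∧ (¬x0 ∨ x1)) ∧ x1

Answer: normal form = (x1 ∧ (¬x0 ∨ x1)) ∧ x1  (in 4 steps)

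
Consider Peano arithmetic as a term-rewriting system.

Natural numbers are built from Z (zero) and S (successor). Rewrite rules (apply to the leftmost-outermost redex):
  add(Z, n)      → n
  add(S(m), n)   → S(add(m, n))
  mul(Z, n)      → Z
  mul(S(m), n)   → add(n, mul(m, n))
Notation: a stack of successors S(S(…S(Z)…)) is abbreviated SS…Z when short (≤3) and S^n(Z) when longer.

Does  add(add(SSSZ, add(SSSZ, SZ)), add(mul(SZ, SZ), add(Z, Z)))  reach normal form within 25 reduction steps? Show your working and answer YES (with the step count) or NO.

Answer: YES — reaches normal form S^8(Z) in 23 ≤ 25 steps

Working:
  start: add(add(SSSZ, add(SSSZ, SZ)), add(mul(SZ, SZ), add(Z, Z)))
  [1] add(S(add(SSZ, add(SSSZ, SZ))), add(mul(SZ, SZ), add(Z, Z)))
  [2] S(add(add(SSZ, add(SSSZ, SZ)), add(mul(SZ, SZ), add(Z, Z))))
  [3] S(add(S(add(SZ, add(SSSZ, SZ))), add(mul(SZ, SZ), add(Z, Z))))
  [4] S(S(add(add(SZ, add(SSSZ, SZ)), add(mul(SZ, SZ), add(Z, Z)))))
  [5] S(S(add(S(add(Z, add(SSSZ, SZ))), add(mul(SZ, SZ), add(Z, Z)))))
  [6] S(S(S(add(add(Z, add(SSSZ, SZ)), add(mul(SZ, SZ), add(Z, Z))))))
  [7] S(S(S(add(add(SSSZ, SZ), add(mul(SZ, SZ), add(Z, Z))))))
  [8] S(S(S(add(S(add(SSZ, SZ)), add(mul(SZ, SZ), add(Z, Z))))))
  [9] S(S(S(S(add(add(SSZ, SZ), add(mul(SZ, SZ), add(Z, Z)))))))
  [10] S(S(S(S(add(S(add(SZ, SZ)), add(mul(SZ, SZ), add(Z, Z)))))))
  [11] S(S(S(S(S(add(add(SZ, SZ), add(mul(SZ, SZ), add(Z, Z))))))))
  [12] S(S(S(S(S(add(S(add(Z, SZ)), add(mul(SZ, SZ), add(Z, Z))))))))
  [13] S(S(S(S(S(S(add(add(Z, SZ), add(mul(SZ, SZ), add(Z, Z)))))))))
  [14] S(S(S(S(S(S(add(SZ, add(mul(SZ, SZ), add(Z, Z)))))))))
  [15] S(S(S(S(S(S(S(add(Z, add(mul(SZ, SZ), add(Z, Z))))))))))
  [16] S(S(S(S(S(S(S(add(mul(SZ, SZ), add(Z, Z)))))))))
  [17] S(S(S(S(S(S(S(add(add(SZ, mul(Z, SZ)), add(Z, Z)))))))))
  [18] S(S(S(S(S(S(S(add(S(add(Z, mul(Z, SZ))), add(Z, Z)))))))))
  [19] S(S(S(S(S(S(S(S(add(add(Z, mul(Z, SZ)), add(Z, Z))))))))))
  [20] S(S(S(S(S(S(S(S(add(mul(Z, SZ), add(Z, Z))))))))))
  [21] S(S(S(S(S(S(S(S(add(Z, add(Z, Z))))))))))
  [22] S(S(S(S(S(S(S(S(add(Z, Z)))))))))
  [23] S^8(Z)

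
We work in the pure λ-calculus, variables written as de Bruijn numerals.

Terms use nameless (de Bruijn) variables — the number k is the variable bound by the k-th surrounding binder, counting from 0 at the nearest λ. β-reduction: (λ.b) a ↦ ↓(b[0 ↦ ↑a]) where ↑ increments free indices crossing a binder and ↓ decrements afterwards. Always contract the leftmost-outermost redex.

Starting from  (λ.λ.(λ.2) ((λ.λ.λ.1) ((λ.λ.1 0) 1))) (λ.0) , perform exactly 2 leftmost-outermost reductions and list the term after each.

Answer: after 2 steps: λ.λ.0

Reduction:
  start: (λ.λ.(λ.2) ((λ.λ.λ.1) ((λ.λ.1 0) 1))) (λ.0)
  →1  λ.(λ.λ.0) ((λ.λ.λ.1) ((λ.λ.1 0) (λ.0)))
  →2  λ.λ.0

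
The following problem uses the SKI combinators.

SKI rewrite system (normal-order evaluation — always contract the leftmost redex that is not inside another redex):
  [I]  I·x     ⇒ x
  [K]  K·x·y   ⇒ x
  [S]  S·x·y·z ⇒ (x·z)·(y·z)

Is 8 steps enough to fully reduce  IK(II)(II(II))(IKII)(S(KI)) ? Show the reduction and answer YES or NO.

  start: IK(II)(II(II))(IKII)(S(KI))
  →1  K(II)(II(II))(IKII)(S(KI))
  →2  II(IKII)(S(KI))
  →3  I(IKII)(S(KI))
  →4  IKII(S(KI))
  →5  KII(S(KI))
  →6  I(S(KI))
  →7  S(KI)

Answer: YES — reaches normal form S(KI) in 7 ≤ 8 steps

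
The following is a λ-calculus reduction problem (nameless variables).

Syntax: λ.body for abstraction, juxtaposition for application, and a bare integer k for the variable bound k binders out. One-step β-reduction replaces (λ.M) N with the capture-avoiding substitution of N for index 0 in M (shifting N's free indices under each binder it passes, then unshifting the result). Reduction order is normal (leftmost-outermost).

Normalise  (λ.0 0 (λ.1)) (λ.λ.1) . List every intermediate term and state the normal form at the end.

  start: (λ.0 0 (λ.1)) (λ.λ.1)
  step 1: (λ.λ.1) (λ.λ.1) (λ.λ.λ.1)
  step 2: (λ.λ.λ.1) (λ.λ.λ.1)
  step 3: λ.λ.1

Answer: normal form = λ.λ.1  (in 3 steps)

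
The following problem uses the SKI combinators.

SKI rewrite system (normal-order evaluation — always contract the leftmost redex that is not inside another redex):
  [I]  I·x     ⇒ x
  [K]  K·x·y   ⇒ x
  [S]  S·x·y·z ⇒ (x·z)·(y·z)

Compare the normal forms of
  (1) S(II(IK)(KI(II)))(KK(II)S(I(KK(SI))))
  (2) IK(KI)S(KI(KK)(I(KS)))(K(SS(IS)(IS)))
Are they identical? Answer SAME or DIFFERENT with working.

Answer: DIFFERENT — A ⇓ S(KI)S, B ⇓ K(SS(SS))

Working:
Term A:
  start: S(II(IK)(KI(II)))(KK(II)S(I(KK(SI))))
  →1  S(I(IK)(KI(II)))(KK(II)S(I(KK(SI))))
  →2  S(IK(KI(II)))(KK(II)S(I(KK(SI))))
  →3  S(K(KI(II)))(KK(II)S(I(KK(SI))))
  →4  S(KI)(KK(II)S(I(KK(SI))))
  →5  S(KI)(KS(I(KK(SI))))
  →6  S(KI)S

Term B:
  start: IK(KI)S(KI(KK)(I(KS)))(K(SS(IS)(IS)))
  →1  K(KI)S(KI(KK)(I(KS)))(K(SS(IS)(IS)))
  →2  KI(KI(KK)(I(KS)))(K(SS(IS)(IS)))
  →3  I(K(SS(IS)(IS)))
  →4  K(SS(IS)(IS))
  →5  K(S(IS)(IS(IS)))
  →6  K(SS(IS(IS)))
  →7  K(SS(S(IS)))
  →8  K(SS(SS))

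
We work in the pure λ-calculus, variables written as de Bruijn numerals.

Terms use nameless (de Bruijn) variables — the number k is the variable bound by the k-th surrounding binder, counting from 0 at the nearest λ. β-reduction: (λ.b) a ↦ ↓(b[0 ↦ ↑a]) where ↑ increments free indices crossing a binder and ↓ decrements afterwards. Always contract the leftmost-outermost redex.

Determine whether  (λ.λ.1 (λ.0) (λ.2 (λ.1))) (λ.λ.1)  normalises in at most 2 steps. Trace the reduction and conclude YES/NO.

Answer: NO — after 2 steps the term is λ.(λ.λ.0) (λ.(λ.λ.1) (λ.1)), not yet normal

Working:
  start: (λ.λ.1 (λ.0) (λ.2 (λ.1))) (λ.λ.1)
  step 1: λ.(λ.λ.1) (λ.0) (λ.(λ.λ.1) (λ.1))
  step 2: λ.(λ.λ.0) (λ.(λ.λ.1) (λ.1))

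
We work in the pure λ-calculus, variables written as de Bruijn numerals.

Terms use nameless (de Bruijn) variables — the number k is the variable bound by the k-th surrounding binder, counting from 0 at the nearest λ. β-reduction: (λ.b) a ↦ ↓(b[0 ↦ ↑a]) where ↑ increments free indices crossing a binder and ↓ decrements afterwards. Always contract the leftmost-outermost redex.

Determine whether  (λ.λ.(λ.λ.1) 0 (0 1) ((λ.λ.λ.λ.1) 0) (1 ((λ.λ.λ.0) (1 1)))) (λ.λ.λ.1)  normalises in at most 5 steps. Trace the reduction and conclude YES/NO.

  start: (λ.λ.(λ.λ.1) 0 (0 1) ((λ.λ.λ.λ.1) 0) (1 ((λ.λ.λ.0) (1 1)))) (λ.λ.λ.1)
  step 1: λ.(λ.λ.1) 0 (0 (λ.λ.λ.1)) ((λ.λ.λ.λ.1) 0) ((λ.λ.λ.1) ((λ.λ.λ.0) ((λ.λ.λ.1) (λ.λ.λ.1))))
  step 2: λ.(λ.1) (0 (λ.λ.λ.1)) ((λ.λ.λ.λ.1) 0) ((λ.λ.λ.1) ((λ.λ.λ.0) ((λ.λ.λ.1) (λ.λ.λ.1))))
  step 3: λ.0 ((λ.λ.λ.λ.1) 0) ((λ.λ.λ.1) ((λ.λ.λ.0) ((λ.λ.λ.1) (λ.λ.λ.1))))
  step 4: λ.0 (λ.λ.λ.1) ((λ.λ.λ.1) ((λ.λ.λ.0) ((λ.λ.λ.1) (λ.λ.λ.1))))
  step 5: λ.0 (λ.λ.λ.1) (λ.λ.1)

Answer: YES — reaches normal form λ.0 (λ.λ.λ.1) (λ.λ.1) in 5 ≤ 5 steps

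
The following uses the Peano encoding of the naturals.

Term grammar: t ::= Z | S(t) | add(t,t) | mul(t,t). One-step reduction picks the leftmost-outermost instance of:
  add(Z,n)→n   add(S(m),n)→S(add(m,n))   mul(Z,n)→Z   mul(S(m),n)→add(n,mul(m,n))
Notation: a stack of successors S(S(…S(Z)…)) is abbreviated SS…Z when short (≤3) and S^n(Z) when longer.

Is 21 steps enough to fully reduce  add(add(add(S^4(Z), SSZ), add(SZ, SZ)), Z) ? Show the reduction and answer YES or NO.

  start: add(add(add(S^4(Z), SSZ), add(SZ, SZ)), Z)
  →1  add(add(S(add(SSSZ, SSZ)), add(SZ, SZ)), Z)
  →2  add(S(add(add(SSSZ, SSZ), add(SZ, SZ))), Z)
  →3  S(add(add(add(SSSZ, SSZ), add(SZ, SZ)), Z))
  →4  S(add(add(S(add(SSZ, SSZ)), add(SZ, SZ)), Z))
  →5  S(add(S(add(add(SSZ, SSZ), add(SZ, SZ))), Z))
  →6  S(S(add(add(add(SSZ, SSZ), add(SZ, SZ)), Z)))
  →7  S(S(add(add(S(add(SZ, SSZ)), add(SZ, SZ)), Z)))
  →8  S(S(add(S(add(add(SZ, SSZ), add(SZ, SZ))), Z)))
  →9  S(S(S(add(add(add(SZ, SSZ), add(SZ, SZ)), Z))))
  →10  S(S(S(add(add(S(add(Z, SSZ)), add(SZ, SZ)), Z))))
  →11  S(S(S(add(S(add(add(Z, SSZ), add(SZ, SZ))), Z))))
  →12  S(S(S(S(add(add(add(Z, SSZ), add(SZ, SZ)), Z)))))
  →13  S(S(S(S(add(add(SSZ, add(SZ, SZ)), Z)))))
  →14  S(S(S(S(add(S(add(SZ, add(SZ, SZ))), Z)))))
  →15  S(S(S(S(S(add(add(SZ, add(SZ, SZ)), Z))))))
  →16  S(S(S(S(S(add(S(add(Z, add(SZ, SZ))), Z))))))
  →17  S(S(S(S(S(S(add(add(Z, add(SZ, SZ)), Z)))))))
  →18  S(S(S(S(S(S(add(add(SZ, SZ), Z)))))))
  →19  S(S(S(S(S(S(add(S(add(Z, SZ)), Z)))))))
  →20  S(S(S(S(S(S(S(add(add(Z, SZ), Z))))))))
  →21  S(S(S(S(S(S(S(add(SZ, Z))))))))

Answer: NO — after 21 steps the term is S(S(S(S(S(S(S(add(SZ, Z)))))))), not yet normal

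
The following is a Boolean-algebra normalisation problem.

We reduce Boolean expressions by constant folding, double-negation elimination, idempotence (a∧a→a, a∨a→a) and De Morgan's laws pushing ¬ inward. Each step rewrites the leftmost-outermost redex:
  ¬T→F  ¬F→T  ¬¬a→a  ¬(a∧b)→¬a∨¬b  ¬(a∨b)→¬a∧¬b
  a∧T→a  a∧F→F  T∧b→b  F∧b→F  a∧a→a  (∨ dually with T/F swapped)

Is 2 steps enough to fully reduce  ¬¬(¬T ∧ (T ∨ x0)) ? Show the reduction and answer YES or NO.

Answer: NO — after 2 steps the term is F ∧ (T ∨ x0), not yet normal

Reduction:
  start: ¬¬(¬T ∧ (T ∨ x0))
  [1] ¬T ∧ (T ∨ x0)
  [2] F ∧ (T ∨ x0)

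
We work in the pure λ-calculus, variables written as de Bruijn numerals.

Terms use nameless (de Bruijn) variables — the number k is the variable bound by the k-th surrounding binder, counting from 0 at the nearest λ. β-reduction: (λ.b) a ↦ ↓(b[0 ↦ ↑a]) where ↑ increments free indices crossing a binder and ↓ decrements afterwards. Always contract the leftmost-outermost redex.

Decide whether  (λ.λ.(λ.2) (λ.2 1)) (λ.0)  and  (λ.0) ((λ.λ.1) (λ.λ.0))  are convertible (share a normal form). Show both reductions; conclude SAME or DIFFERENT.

Term A:
  start: (λ.λ.(λ.2) (λ.2 1)) (λ.0)
  [1] λ.(λ.λ.0) (λ.(λ.0) 1)
  [2] λ.λ.0

Term B:
  start: (λ.0) ((λ.λ.1) (λ.λ.0))
  [1] (λ.λ.1) (λ.λ.0)
  [2] λ.λ.λ.0

Answer: DIFFERENT — A ⇓ λ.λ.0, B ⇓ λ.λ.λ.0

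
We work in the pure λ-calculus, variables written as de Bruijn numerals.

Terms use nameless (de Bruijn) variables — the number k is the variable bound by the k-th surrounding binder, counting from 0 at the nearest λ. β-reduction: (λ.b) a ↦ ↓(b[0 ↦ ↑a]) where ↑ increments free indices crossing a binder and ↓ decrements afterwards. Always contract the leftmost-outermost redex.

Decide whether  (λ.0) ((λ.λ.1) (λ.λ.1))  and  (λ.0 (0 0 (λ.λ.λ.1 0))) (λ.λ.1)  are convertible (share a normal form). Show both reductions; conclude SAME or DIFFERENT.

Answer: SAME — A ⇓ λ.λ.λ.1, B ⇓ λ.λ.λ.1

Working:
Term A:
  start: (λ.0) ((λ.λ.1) (λ.λ.1))
  step 1: (λ.λ.1) (λ.λ.1)
  step 2: λ.λ.λ.1

Term B:
  start: (λ.0 (0 0 (λ.λ.λ.1 0))) (λ.λ.1)
  step 1: (λ.λ.1) ((λ.λ.1) (λ.λ.1) (λ.λ.λ.1 0))
  step 2: λ.(λ.λ.1) (λ.λ.1) (λ.λ.λ.1 0)
  step 3: λ.(λ.λ.λ.1) (λ.λ.λ.1 0)
  step 4: λ.λ.λ.1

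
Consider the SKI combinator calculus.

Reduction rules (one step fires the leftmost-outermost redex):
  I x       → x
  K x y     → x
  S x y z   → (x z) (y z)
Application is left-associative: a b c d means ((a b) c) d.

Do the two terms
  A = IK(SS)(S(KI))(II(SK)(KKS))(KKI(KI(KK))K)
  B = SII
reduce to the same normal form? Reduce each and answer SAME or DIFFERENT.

Term A:
  start: IK(SS)(S(KI))(II(SK)(KKS))(KKI(KI(KK))K)
  →1  K(SS)(S(KI))(II(SK)(KKS))(KKI(KI(KK))K)
  →2  SS(II(SK)(KKS))(KKI(KI(KK))K)
  →3  S(KKI(KI(KK))K)(II(SK)(KKS)(KKI(KI(KK))K))
  →4  S(K(KI(KK))K)(II(SK)(KKS)(KKI(KI(KK))K))
  →5  S(KI(KK))(II(SK)(KKS)(KKI(KI(KK))K))
  →6  SI(II(SK)(KKS)(KKI(KI(KK))K))
  →7  SI(I(SK)(KKS)(KKI(KI(KK))K))
  →8  SI(SK(KKS)(KKI(KI(KK))K))
  →9  SI(K(KKI(KI(KK))K)(KKS(KKI(KI(KK))K)))
  →10  SI(KKI(KI(KK))K)
  →11  SI(K(KI(KK))K)
  →12  SI(KI(KK))
  →13  SII

Term B:
  start: SII

Answer: SAME — A ⇓ SII, B ⇓ SII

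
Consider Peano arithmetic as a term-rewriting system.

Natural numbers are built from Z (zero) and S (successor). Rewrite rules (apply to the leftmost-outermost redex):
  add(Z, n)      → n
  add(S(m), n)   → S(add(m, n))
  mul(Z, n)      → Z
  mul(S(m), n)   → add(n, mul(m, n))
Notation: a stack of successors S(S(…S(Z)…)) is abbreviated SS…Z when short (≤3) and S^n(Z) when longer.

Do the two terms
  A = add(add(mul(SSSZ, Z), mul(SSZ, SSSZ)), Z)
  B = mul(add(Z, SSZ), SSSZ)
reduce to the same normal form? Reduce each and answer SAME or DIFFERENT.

Answer: SAME — A ⇓ S^6(Z), B ⇓ S^6(Z)

Derivation:
Term A:
  start: add(add(mul(SSSZ, Z), mul(SSZ, SSSZ)), Z)
  step 1: add(add(add(Z, mul(SSZ, Z)), mul(SSZ, SSSZ)), Z)
  step 2: add(add(mul(SSZ, Z), mul(SSZ, SSSZ)), Z)
  step 3: add(add(add(Z, mul(SZ, Z)), mul(SSZ, SSSZ)), Z)
  step 4: add(add(mul(SZ, Z), mul(SSZ, SSSZ)), Z)
  step 5: add(add(add(Z, mul(Z, Z)), mul(SSZ, SSSZ)), Z)
  step 6: add(add(mul(Z, Z), mul(SSZ, SSSZ)), Z)
  step 7: add(add(Z, mul(SSZ, SSSZ)), Z)
  step 8: add(mul(SSZ, SSSZ), Z)
  step 9: add(add(SSSZ, mul(SZ, SSSZ)), Z)
  step 10: add(S(add(SSZ, mul(SZ, SSSZ))), Z)
  step 11: S(add(add(SSZ, mul(SZ, SSSZ)), Z))
  step 12: S(add(S(add(SZ, mul(SZ, SSSZ))), Z))
  step 13: S(S(add(add(SZ, mul(SZ, SSSZ)), Z)))
  step 14: S(S(add(S(add(Z, mul(SZ, SSSZ))), Z)))
  step 15: S(S(S(add(add(Z, mul(SZ, SSSZ)), Z))))
  step 16: S(S(S(add(mul(SZ, SSSZ), Z))))
  step 17: S(S(S(add(add(SSSZ, mul(Z, SSSZ)), Z))))
  step 18: S(S(S(add(S(add(SSZ, mul(Z, SSSZ))), Z))))
  step 19: S(S(S(S(add(add(SSZ, mul(Z, SSSZ)), Z)))))
  step 20: S(S(S(S(add(S(add(SZ, mul(Z, SSSZ))), Z)))))
  step 21: S(S(S(S(S(add(add(SZ, mul(Z, SSSZ)), Z))))))
  step 22: S(S(S(S(S(add(S(add(Z, mul(Z, SSSZ))), Z))))))
  step 23: S(S(S(S(S(S(add(add(Z, mul(Z, SSSZ)), Z)))))))
  step 24: S(S(S(S(S(S(add(mul(Z, SSSZ), Z)))))))
  step 25: S(S(S(S(S(S(add(Z, Z)))))))
  step 26: S^6(Z)

Term B:
  start: mul(add(Z, SSZ), SSSZ)
  step 1: mul(SSZ, SSSZ)
  step 2: add(SSSZ, mul(SZ, SSSZ))
  step 3: S(add(SSZ, mul(SZ, SSSZ)))
  step 4: S(S(add(SZ, mul(SZ, SSSZ))))
  step 5: S(S(S(add(Z, mul(SZ, SSSZ)))))
  step 6: S(S(S(mul(SZ, SSSZ))))
  step 7: S(S(S(add(SSSZ, mul(Z, SSSZ)))))
  step 8: S(S(S(S(add(SSZ, mul(Z, SSSZ))))))
  step 9: S(S(S(S(S(add(SZ, mul(Z, SSSZ)))))))
  step 10: S(S(S(S(S(S(add(Z, mul(Z, SSSZ))))))))
  step 11: S(S(S(S(S(S(mul(Z, SSSZ)))))))
  step 12: S^6(Z)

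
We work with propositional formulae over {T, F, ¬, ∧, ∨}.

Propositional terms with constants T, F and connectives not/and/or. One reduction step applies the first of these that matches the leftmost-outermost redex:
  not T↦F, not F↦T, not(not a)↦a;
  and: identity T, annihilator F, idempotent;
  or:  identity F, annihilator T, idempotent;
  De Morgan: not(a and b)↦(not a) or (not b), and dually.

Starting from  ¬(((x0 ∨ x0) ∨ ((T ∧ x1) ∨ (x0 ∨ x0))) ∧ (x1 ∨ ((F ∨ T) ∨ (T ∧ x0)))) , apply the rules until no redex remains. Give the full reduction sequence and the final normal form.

Answer: normal form = ¬x0 ∧ (¬x1 ∧ ¬x0)  (in 19 steps)

Working:
  start: ¬(((x0 ∨ x0) ∨ ((T ∧ x1) ∨ (x0 ∨ x0))) ∧ (x1 ∨ ((F ∨ T) ∨ (T ∧ x0))))
  step 1: ¬((x0 ∨ x0) ∨ ((T ∧ x1) ∨ (x0 ∨ x0))) ∨ ¬(x1 ∨ ((F ∨ T) ∨ (T ∧ x0)))
  step 2: (¬(x0 ∨ x0) ∧ ¬((T ∧ x1) ∨ (x0 ∨ x0))) ∨ ¬(x1 ∨ ((F ∨ T) ∨ (T ∧ x0)))
  step 3: ((¬x0 ∧ ¬x0) ∧ ¬((T ∧ x1) ∨ (x0 ∨ x0))) ∨ ¬(x1 ∨ ((F ∨ T) ∨ (T ∧ x0)))
  step 4: (¬x0 ∧ ¬((T ∧ x1) ∨ (x0 ∨ x0))) ∨ ¬(x1 ∨ ((F ∨ T) ∨ (T ∧ x0)))
  step 5: (¬x0 ∧ (¬(T ∧ x1) ∧ ¬(x0 ∨ x0))) ∨ ¬(x1 ∨ ((F ∨ T) ∨ (T ∧ x0)))
  step 6: (¬x0 ∧ ((¬T ∨ ¬x1) ∧ ¬(x0 ∨ x0))) ∨ ¬(x1 ∨ ((F ∨ T) ∨ (T ∧ x0)))
  step 7: (¬x0 ∧ ((F ∨ ¬x1) ∧ ¬(x0 ∨ x0))) ∨ ¬(x1 ∨ ((F ∨ T) ∨ (T ∧ x0)))
  step 8: (¬x0 ∧ (¬x1 ∧ ¬(x0 ∨ x0))) ∨ ¬(x1 ∨ ((F ∨ T) ∨ (T ∧ x0)))
  step 9: (¬x0 ∧ (¬x1 ∧ (¬x0 ∧ ¬x0))) ∨ ¬(x1 ∨ ((F ∨ T) ∨ (T ∧ x0)))
  step 10: (¬x0 ∧ (¬x1 ∧ ¬x0)) ∨ ¬(x1 ∨ ((F ∨ T) ∨ (T ∧ x0)))
  step 11: (¬x0 ∧ (¬x1 ∧ ¬x0)) ∨ (¬x1 ∧ ¬((F ∨ T) ∨ (T ∧ x0)))
  step 12: (¬x0 ∧ (¬x1 ∧ ¬x0)) ∨ (¬x1 ∧ (¬(F ∨ T) ∧ ¬(T ∧ x0)))
  step 13: (¬x0 ∧ (¬x1 ∧ ¬x0)) ∨ (¬x1 ∧ ((¬F ∧ ¬T) ∧ ¬(T ∧ x0)))
  step 14: (¬x0 ∧ (¬x1 ∧ ¬x0)) ∨ (¬x1 ∧ ((T ∧ ¬T) ∧ ¬(T ∧ x0)))
  step 15: (¬x0 ∧ (¬x1 ∧ ¬x0)) ∨ (¬x1 ∧ (¬T ∧ ¬(T ∧ x0)))
  step 16: (¬x0 ∧ (¬x1 ∧ ¬x0)) ∨ (¬x1 ∧ (F ∧ ¬(T ∧ x0)))
  step 17: (¬x0 ∧ (¬x1 ∧ ¬x0)) ∨ (¬x1 ∧ F)
  step 18: (¬x0 ∧ (¬x1 ∧ ¬x0)) ∨ F
  step 19: ¬x0 ∧ (¬x1 ∧ ¬x0)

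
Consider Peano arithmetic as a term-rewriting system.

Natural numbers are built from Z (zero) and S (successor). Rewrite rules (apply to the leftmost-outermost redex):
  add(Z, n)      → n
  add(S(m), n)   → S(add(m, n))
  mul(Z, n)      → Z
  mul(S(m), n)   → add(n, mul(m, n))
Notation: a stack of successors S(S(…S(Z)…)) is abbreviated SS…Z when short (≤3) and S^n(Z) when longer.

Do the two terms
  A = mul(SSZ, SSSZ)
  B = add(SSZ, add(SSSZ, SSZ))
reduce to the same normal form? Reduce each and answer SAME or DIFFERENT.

Term A:
  start: mul(SSZ, SSSZ)
  step 1: add(SSSZ, mul(SZ, SSSZ))
  step 2: S(add(SSZ, mul(SZ, SSSZ)))
  step 3: S(S(add(SZ, mul(SZ, SSSZ))))
  step 4: S(S(S(add(Z, mul(SZ, SSSZ)))))
  step 5: S(S(S(mul(SZ, SSSZ))))
  step 6: S(S(S(add(SSSZ, mul(Z, SSSZ)))))
  step 7: S(S(S(S(add(SSZ, mul(Z, SSSZ))))))
  step 8: S(S(S(S(S(add(SZ, mul(Z, SSSZ)))))))
  step 9: S(S(S(S(S(S(add(Z, mul(Z, SSSZ))))))))
  step 10: S(S(S(S(S(S(mul(Z, SSSZ)))))))
  step 11: S^6(Z)

Term B:
  start: add(SSZ, add(SSSZ, SSZ))
  step 1: S(add(SZ, add(SSSZ, SSZ)))
  step 2: S(S(add(Z, add(SSSZ, SSZ))))
  step 3: S(S(add(SSSZ, SSZ)))
  step 4: S(S(S(add(SSZ, SSZ))))
  step 5: S(S(S(S(add(SZ, SSZ)))))
  step 6: S(S(S(S(S(add(Z, SSZ))))))
  step 7: S^7(Z)

Answer: DIFFERENT — A ⇓ S^6(Z), B ⇓ S^7(Z)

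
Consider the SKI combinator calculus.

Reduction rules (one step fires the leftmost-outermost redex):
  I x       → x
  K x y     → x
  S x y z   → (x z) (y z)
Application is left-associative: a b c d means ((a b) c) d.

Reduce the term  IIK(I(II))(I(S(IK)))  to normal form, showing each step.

  start: IIK(I(II))(I(S(IK)))
  step 1: IK(I(II))(I(S(IK)))
  step 2: K(I(II))(I(S(IK)))
  step 3: I(II)
  step 4: II
  step 5: I

Answer: normal form = I  (in 5 steps)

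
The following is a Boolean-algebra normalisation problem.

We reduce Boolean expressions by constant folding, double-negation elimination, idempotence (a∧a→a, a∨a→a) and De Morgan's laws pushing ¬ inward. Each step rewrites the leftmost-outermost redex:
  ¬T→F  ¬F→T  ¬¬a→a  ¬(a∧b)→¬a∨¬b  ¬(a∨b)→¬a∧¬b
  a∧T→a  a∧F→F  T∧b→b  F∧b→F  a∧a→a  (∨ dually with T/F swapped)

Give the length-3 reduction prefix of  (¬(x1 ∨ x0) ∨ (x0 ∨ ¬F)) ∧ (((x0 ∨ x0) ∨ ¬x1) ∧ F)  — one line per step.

Answer: after 3 steps: ((¬x1 ∧ ¬x0) ∨ T) ∧ (((x0 ∨ x0) ∨ ¬x1) ∧ F)

Working:
  start: (¬(x1 ∨ x0) ∨ (x0 ∨ ¬F)) ∧ (((x0 ∨ x0) ∨ ¬x1) ∧ F)
  [1] ((¬x1 ∧ ¬x0) ∨ (x0 ∨ ¬F)) ∧ (((x0 ∨ x0) ∨ ¬x1) ∧ F)
  [2] ((¬x1 ∧ ¬x0) ∨ (x0 ∨ T)) ∧ (((x0 ∨ x0) ∨ ¬x1) ∧ F)
  [3] ((¬x1 ∧ ¬x0) ∨ T) ∧ (((x0 ∨ x0) ∨ ¬x1) ∧ F)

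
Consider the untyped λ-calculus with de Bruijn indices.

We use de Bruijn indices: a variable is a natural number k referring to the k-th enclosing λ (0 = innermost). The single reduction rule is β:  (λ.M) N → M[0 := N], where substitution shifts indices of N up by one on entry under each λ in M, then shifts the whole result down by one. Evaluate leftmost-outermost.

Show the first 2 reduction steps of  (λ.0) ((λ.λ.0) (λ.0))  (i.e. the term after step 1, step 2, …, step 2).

  start: (λ.0) ((λ.λ.0) (λ.0))
  →1  (λ.λ.0) (λ.0)
  →2  λ.0

Answer: after 2 steps: λ.0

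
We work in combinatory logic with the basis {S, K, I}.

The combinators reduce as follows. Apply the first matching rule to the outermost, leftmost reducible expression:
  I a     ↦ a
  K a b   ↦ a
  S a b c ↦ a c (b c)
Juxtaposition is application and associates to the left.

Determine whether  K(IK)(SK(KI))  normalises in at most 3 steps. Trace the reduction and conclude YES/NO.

Answer: YES — reaches normal form K in 2 ≤ 3 steps

Derivation:
  start: K(IK)(SK(KI))
  [1] IK
  [2] K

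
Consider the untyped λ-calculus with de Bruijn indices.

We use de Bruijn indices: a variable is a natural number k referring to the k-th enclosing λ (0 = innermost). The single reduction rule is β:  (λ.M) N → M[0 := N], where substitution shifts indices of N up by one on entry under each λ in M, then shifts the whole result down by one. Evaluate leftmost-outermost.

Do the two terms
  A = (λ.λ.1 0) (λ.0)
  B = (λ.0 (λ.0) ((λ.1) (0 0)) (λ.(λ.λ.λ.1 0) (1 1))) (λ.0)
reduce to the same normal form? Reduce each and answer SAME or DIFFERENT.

Answer: DIFFERENT — A ⇓ λ.0, B ⇓ λ.λ.λ.1 0

Working:
Term A:
  start: (λ.λ.1 0) (λ.0)
  step 1: λ.(λ.0) 0
  step 2: λ.0

Term B:
  start: (λ.0 (λ.0) ((λ.1) (0 0)) (λ.(λ.λ.λ.1 0) (1 1))) (λ.0)
  step 1: (λ.0) (λ.0) ((λ.λ.0) ((λ.0) (λ.0))) (λ.(λ.λ.λ.1 0) ((λ.0) (λ.0)))
  step 2: (λ.0) ((λ.λ.0) ((λ.0) (λ.0))) (λ.(λ.λ.λ.1 0) ((λ.0) (λ.0)))
  step 3: (λ.λ.0) ((λ.0) (λ.0)) (λ.(λ.λ.λ.1 0) ((λ.0) (λ.0)))
  step 4: (λ.0) (λ.(λ.λ.λ.1 0) ((λ.0) (λ.0)))
  step 5: λ.(λ.λ.λ.1 0) ((λ.0) (λ.0))
  step 6: λ.λ.λ.1 0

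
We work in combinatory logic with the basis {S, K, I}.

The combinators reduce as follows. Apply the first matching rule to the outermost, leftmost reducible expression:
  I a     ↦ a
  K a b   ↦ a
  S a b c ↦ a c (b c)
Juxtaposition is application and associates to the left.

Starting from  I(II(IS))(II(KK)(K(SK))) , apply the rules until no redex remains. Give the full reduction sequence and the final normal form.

  start: I(II(IS))(II(KK)(K(SK)))
  [1] II(IS)(II(KK)(K(SK)))
  [2] I(IS)(II(KK)(K(SK)))
  [3] IS(II(KK)(K(SK)))
  [4] S(II(KK)(K(SK)))
  [5] S(I(KK)(K(SK)))
  [6] S(KK(K(SK)))
  [7] SK

Answer: normal form = SK  (in 7 steps)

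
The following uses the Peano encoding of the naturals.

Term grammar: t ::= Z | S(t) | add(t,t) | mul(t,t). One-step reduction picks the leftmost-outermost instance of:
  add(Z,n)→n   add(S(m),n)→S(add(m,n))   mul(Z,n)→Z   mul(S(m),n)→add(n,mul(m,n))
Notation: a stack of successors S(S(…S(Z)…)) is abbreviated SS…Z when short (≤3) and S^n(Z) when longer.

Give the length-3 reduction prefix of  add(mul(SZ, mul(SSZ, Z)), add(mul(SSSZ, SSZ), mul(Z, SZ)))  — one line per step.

  start: add(mul(SZ, mul(SSZ, Z)), add(mul(SSSZ, SSZ), mul(Z, SZ)))
  →1  add(add(mul(SSZ, Z), mul(Z, mul(SSZ, Z))), add(mul(SSSZ, SSZ), mul(Z, SZ)))
  →2  add(add(add(Z, mul(SZ, Z)), mul(Z, mul(SSZ, Z))), add(mul(SSSZ, SSZ), mul(Z, SZ)))
  →3  add(add(mul(SZ, Z), mul(Z, mul(SSZ, Z))), add(mul(SSSZ, SSZ), mul(Z, SZ)))

Answer: after 3 steps: add(add(mul(SZ, Z), mul(Z, mul(SSZ, Z))), add(mul(SSSZ, SSZ), mul(Z, SZ)))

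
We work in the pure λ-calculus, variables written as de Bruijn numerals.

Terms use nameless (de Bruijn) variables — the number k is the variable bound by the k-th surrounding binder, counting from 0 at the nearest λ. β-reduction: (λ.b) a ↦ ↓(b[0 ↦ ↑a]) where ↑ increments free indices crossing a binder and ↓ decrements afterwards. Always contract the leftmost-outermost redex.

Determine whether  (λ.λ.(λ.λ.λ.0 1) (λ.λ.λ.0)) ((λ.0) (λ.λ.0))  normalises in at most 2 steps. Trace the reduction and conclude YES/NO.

Answer: YES — reaches normal form λ.λ.λ.0 1 in 2 ≤ 2 steps

Working:
  start: (λ.λ.(λ.λ.λ.0 1) (λ.λ.λ.0)) ((λ.0) (λ.λ.0))
  step 1: λ.(λ.λ.λ.0 1) (λ.λ.λ.0)
  step 2: λ.λ.λ.0 1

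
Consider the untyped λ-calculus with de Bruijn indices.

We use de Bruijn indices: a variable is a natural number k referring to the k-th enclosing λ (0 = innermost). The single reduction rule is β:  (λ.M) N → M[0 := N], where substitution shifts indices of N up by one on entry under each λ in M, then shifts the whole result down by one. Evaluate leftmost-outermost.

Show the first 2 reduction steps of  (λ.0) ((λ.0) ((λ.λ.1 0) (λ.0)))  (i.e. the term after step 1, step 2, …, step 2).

Answer: after 2 steps: (λ.λ.1 0) (λ.0)

Reduction:
  start: (λ.0) ((λ.0) ((λ.λ.1 0) (λ.0)))
  [1] (λ.0) ((λ.λ.1 0) (λ.0))
  [2] (λ.λ.1 0) (λ.0)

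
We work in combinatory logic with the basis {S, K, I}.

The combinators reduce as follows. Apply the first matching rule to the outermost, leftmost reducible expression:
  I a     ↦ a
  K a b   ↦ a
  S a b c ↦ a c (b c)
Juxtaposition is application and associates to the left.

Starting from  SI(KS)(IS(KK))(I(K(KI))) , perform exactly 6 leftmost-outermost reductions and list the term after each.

  start: SI(KS)(IS(KK))(I(K(KI)))
  →1  I(IS(KK))(KS(IS(KK)))(I(K(KI)))
  →2  IS(KK)(KS(IS(KK)))(I(K(KI)))
  →3  S(KK)(KS(IS(KK)))(I(K(KI)))
  →4  KK(I(K(KI)))(KS(IS(KK))(I(K(KI))))
  →5  K(KS(IS(KK))(I(K(KI))))
  →6  K(S(I(K(KI))))

Answer: after 6 steps: K(S(I(K(KI))))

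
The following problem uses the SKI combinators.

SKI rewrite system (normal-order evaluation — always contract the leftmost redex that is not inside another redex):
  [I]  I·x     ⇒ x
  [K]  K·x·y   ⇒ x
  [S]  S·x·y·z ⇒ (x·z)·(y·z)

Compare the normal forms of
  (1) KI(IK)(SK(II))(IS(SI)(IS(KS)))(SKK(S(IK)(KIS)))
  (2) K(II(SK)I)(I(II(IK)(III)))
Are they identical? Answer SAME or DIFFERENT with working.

Answer: DIFFERENT — A ⇓ S(S(KS)(SKI)), B ⇓ SKI

Reduction:
Term A:
  start: KI(IK)(SK(II))(IS(SI)(IS(KS)))(SKK(S(IK)(KIS)))
  step 1: I(SK(II))(IS(SI)(IS(KS)))(SKK(S(IK)(KIS)))
  step 2: SK(II)(IS(SI)(IS(KS)))(SKK(S(IK)(KIS)))
  step 3: K(IS(SI)(IS(KS)))(II(IS(SI)(IS(KS))))(SKK(S(IK)(KIS)))
  step 4: IS(SI)(IS(KS))(SKK(S(IK)(KIS)))
  step 5: S(SI)(IS(KS))(SKK(S(IK)(KIS)))
  step 6: SI(SKK(S(IK)(KIS)))(IS(KS)(SKK(S(IK)(KIS))))
  step 7: I(IS(KS)(SKK(S(IK)(KIS))))(SKK(S(IK)(KIS))(IS(KS)(SKK(S(IK)(KIS)))))
  step 8: IS(KS)(SKK(S(IK)(KIS)))(SKK(S(IK)(KIS))(IS(KS)(SKK(S(IK)(KIS)))))
  step 9: S(KS)(SKK(S(IK)(KIS)))(SKK(S(IK)(KIS))(IS(KS)(SKK(S(IK)(KIS)))))
  step 10: KS(SKK(S(IK)(KIS))(IS(KS)(SKK(S(IK)(KIS)))))(SKK(S(IK)(KIS))(SKK(S(IK)(KIS))(IS(KS)(SKK(S(IK)(KIS))))))
  step 11: S(SKK(S(IK)(KIS))(SKK(S(IK)(KIS))(IS(KS)(SKK(S(IK)(KIS))))))
  step 12: S(K(S(IK)(KIS))(K(S(IK)(KIS)))(SKK(S(IK)(KIS))(IS(KS)(SKK(S(IK)(KIS))))))
  step 13: S(S(IK)(KIS)(SKK(S(IK)(KIS))(IS(KS)(SKK(S(IK)(KIS))))))
  step 14: S(IK(SKK(S(IK)(KIS))(IS(KS)(SKK(S(IK)(KIS)))))(KIS(SKK(S(IK)(KIS))(IS(KS)(SKK(S(IK)(KIS)))))))
  step 15: S(K(SKK(S(IK)(KIS))(IS(KS)(SKK(S(IK)(KIS)))))(KIS(SKK(S(IK)(KIS))(IS(KS)(SKK(S(IK)(KIS)))))))
  step 16: S(SKK(S(IK)(KIS))(IS(KS)(SKK(S(IK)(KIS)))))
  step 17: S(K(S(IK)(KIS))(K(S(IK)(KIS)))(IS(KS)(SKK(S(IK)(KIS)))))
  step 18: S(S(IK)(KIS)(IS(KS)(SKK(S(IK)(KIS)))))
  step 19: S(IK(IS(KS)(SKK(S(IK)(KIS))))(KIS(IS(KS)(SKK(S(IK)(KIS))))))
  step 20: S(K(IS(KS)(SKK(S(IK)(KIS))))(KIS(IS(KS)(SKK(S(IK)(KIS))))))
  step 21: S(IS(KS)(SKK(S(IK)(KIS))))
  step 22: S(S(KS)(SKK(S(IK)(KIS))))
  step 23: S(S(KS)(K(S(IK)(KIS))(K(S(IK)(KIS)))))
  step 24: S(S(KS)(S(IK)(KIS)))
  step 25: S(S(KS)(SK(KIS)))
  step 26: S(S(KS)(SKI))

Term B:
  start: K(II(SK)I)(I(II(IK)(III)))
  step 1: II(SK)I
  step 2: I(SK)I
  step 3: SKI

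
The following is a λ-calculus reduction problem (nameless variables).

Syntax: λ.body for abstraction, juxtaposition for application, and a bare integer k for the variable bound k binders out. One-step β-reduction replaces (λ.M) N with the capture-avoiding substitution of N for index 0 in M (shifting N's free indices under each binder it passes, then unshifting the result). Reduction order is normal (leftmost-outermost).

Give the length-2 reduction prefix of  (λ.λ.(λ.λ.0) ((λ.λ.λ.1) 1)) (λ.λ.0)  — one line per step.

Answer: after 2 steps: λ.λ.0

Reduction:
  start: (λ.λ.(λ.λ.0) ((λ.λ.λ.1) 1)) (λ.λ.0)
  [1] λ.(λ.λ.0) ((λ.λ.λ.1) (λ.λ.0))
  [2] λ.λ.0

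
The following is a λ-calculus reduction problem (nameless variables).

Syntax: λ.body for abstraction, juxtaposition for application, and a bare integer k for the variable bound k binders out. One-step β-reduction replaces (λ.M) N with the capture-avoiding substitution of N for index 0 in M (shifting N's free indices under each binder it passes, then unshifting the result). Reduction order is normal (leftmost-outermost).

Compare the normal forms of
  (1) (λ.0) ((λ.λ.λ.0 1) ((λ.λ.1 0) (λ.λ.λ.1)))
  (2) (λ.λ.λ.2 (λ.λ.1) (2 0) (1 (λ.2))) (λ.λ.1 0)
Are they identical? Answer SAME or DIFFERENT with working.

Term A:
  start: (λ.0) ((λ.λ.λ.0 1) ((λ.λ.1 0) (λ.λ.λ.1)))
  step 1: (λ.λ.λ.0 1) ((λ.λ.1 0) (λ.λ.λ.1))
  step 2: λ.λ.0 1

Term B:
  start: (λ.λ.λ.2 (λ.λ.1) (2 0) (1 (λ.2))) (λ.λ.1 0)
  step 1: λ.λ.(λ.λ.1 0) (λ.λ.1) ((λ.λ.1 0) 0) (1 (λ.2))
  step 2: λ.λ.(λ.(λ.λ.1) 0) ((λ.λ.1 0) 0) (1 (λ.2))
  step 3: λ.λ.(λ.λ.1) ((λ.λ.1 0) 0) (1 (λ.2))
  step 4: λ.λ.(λ.(λ.λ.1 0) 1) (1 (λ.2))
  step 5: λ.λ.(λ.λ.1 0) 0
  step 6: λ.λ.λ.1 0

Answer: DIFFERENT — A ⇓ λ.λ.0 1, B ⇓ λ.λ.λ.1 0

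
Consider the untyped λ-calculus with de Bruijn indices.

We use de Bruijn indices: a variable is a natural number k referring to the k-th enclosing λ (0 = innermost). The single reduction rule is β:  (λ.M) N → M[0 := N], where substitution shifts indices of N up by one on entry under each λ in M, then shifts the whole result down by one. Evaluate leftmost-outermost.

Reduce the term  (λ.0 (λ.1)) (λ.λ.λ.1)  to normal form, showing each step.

Answer: normal form = λ.λ.1  (in 2 steps)

Reduction:
  start: (λ.0 (λ.1)) (λ.λ.λ.1)
  →1  (λ.λ.λ.1) (λ.λ.λ.λ.1)
  →2  λ.λ.1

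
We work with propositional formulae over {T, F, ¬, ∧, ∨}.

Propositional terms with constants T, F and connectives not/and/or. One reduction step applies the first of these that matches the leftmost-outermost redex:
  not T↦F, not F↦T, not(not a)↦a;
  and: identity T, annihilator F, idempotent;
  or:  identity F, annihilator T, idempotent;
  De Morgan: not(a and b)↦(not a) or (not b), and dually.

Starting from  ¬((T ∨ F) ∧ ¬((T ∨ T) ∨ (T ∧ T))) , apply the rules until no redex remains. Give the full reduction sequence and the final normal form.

  start: ¬((T ∨ F) ∧ ¬((T ∨ T) ∨ (T ∧ T)))
  →1  ¬(T ∨ F) ∨ ¬¬((T ∨ T) ∨ (T ∧ T))
  →2  (¬T ∧ ¬F) ∨ ¬¬((T ∨ T) ∨ (T ∧ T))
  →3  (F ∧ ¬F) ∨ ¬¬((T ∨ T) ∨ (T ∧ T))
  →4  F ∨ ¬¬((T ∨ T) ∨ (T ∧ T))
  →5  ¬¬((T ∨ T) ∨ (T ∧ T))
  →6  (T ∨ T) ∨ (T ∧ T)
  →7  T ∨ (T ∧ T)
  →8  T

Answer: normal form = T  (in 8 steps)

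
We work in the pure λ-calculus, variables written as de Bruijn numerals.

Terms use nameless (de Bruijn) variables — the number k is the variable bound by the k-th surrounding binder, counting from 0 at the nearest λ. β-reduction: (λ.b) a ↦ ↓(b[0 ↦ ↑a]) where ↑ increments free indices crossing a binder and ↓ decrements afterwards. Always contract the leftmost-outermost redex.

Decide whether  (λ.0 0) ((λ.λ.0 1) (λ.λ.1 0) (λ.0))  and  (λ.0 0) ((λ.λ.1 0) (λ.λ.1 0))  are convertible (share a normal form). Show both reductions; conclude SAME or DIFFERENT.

Answer: SAME — A ⇓ λ.λ.1 0, B ⇓ λ.λ.1 0

Derivation:
Term A:
  start: (λ.0 0) ((λ.λ.0 1) (λ.λ.1 0) (λ.0))
  →1  (λ.λ.0 1) (λ.λ.1 0) (λ.0) ((λ.λ.0 1) (λ.λ.1 0) (λ.0))
  →2  (λ.0 (λ.λ.1 0)) (λ.0) ((λ.λ.0 1) (λ.λ.1 0) (λ.0))
  →3  (λ.0) (λ.λ.1 0) ((λ.λ.0 1) (λ.λ.1 0) (λ.0))
  →4  (λ.λ.1 0) ((λ.λ.0 1) (λ.λ.1 0) (λ.0))
  →5  λ.(λ.λ.0 1) (λ.λ.1 0) (λ.0) 0
  →6  λ.(λ.0 (λ.λ.1 0)) (λ.0) 0
  →7  λ.(λ.0) (λ.λ.1 0) 0
  →8  λ.(λ.λ.1 0) 0
  →9  λ.λ.1 0

Term B:
  start: (λ.0 0) ((λ.λ.1 0) (λ.λ.1 0))
  →1  (λ.λ.1 0) (λ.λ.1 0) ((λ.λ.1 0) (λ.λ.1 0))
  →2  (λ.(λ.λ.1 0) 0) ((λ.λ.1 0) (λ.λ.1 0))
  →3  (λ.λ.1 0) ((λ.λ.1 0) (λ.λ.1 0))
  →4  λ.(λ.λ.1 0) (λ.λ.1 0) 0
  →5  λ.(λ.(λ.λ.1 0) 0) 0
  →6  λ.(λ.λ.1 0) 0
  →7  λ.λ.1 0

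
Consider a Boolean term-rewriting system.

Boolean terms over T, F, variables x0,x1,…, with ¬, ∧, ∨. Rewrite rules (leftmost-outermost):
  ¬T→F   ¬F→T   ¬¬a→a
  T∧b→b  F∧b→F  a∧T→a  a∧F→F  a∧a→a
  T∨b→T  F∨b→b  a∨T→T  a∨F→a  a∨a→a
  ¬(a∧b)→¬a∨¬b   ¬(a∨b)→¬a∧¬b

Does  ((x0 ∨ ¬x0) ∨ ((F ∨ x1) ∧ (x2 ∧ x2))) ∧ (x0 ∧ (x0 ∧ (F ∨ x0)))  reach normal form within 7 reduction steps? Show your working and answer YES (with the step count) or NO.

  start: ((x0 ∨ ¬x0) ∨ ((F ∨ x1) ∧ (x2 ∧ x2))) ∧ (x0 ∧ (x0 ∧ (F ∨ x0)))
  [1] ((x0 ∨ ¬x0) ∨ (x1 ∧ (x2 ∧ x2))) ∧ (x0 ∧ (x0 ∧ (F ∨ x0)))
  [2] ((x0 ∨ ¬x0) ∨ (x1 ∧ x2)) ∧ (x0 ∧ (x0 ∧ (F ∨ x0)))
  [3] ((x0 ∨ ¬x0) ∨ (x1 ∧ x2)) ∧ (x0 ∧ (x0 ∧ x0))
  [4] ((x0 ∨ ¬x0) ∨ (x1 ∧ x2)) ∧ (x0 ∧ x0)
  [5] ((x0 ∨ ¬x0) ∨ (x1 ∧ x2)) ∧ x0

Answer: YES — reaches normal form ((x0 ∨ ¬x0) ∨ (x1 ∧ x2)) ∧ x0 in 5 ≤ 7 steps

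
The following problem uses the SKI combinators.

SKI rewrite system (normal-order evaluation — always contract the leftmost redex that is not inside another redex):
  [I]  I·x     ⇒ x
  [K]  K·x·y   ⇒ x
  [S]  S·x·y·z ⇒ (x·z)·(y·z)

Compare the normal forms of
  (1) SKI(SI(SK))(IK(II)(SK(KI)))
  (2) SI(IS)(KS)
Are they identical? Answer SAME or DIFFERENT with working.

Term A:
  start: SKI(SI(SK))(IK(II)(SK(KI)))
  step 1: K(SI(SK))(I(SI(SK)))(IK(II)(SK(KI)))
  step 2: SI(SK)(IK(II)(SK(KI)))
  step 3: I(IK(II)(SK(KI)))(SK(IK(II)(SK(KI))))
  step 4: IK(II)(SK(KI))(SK(IK(II)(SK(KI))))
  step 5: K(II)(SK(KI))(SK(IK(II)(SK(KI))))
  step 6: II(SK(IK(II)(SK(KI))))
  step 7: I(SK(IK(II)(SK(KI))))
  step 8: SK(IK(II)(SK(KI)))
  step 9: SK(K(II)(SK(KI)))
  step 10: SK(II)
  step 11: SKI

Term B:
  start: SI(IS)(KS)
  step 1: I(KS)(IS(KS))
  step 2: KS(IS(KS))
  step 3: S

Answer: DIFFERENT — A ⇓ SKI, B ⇓ S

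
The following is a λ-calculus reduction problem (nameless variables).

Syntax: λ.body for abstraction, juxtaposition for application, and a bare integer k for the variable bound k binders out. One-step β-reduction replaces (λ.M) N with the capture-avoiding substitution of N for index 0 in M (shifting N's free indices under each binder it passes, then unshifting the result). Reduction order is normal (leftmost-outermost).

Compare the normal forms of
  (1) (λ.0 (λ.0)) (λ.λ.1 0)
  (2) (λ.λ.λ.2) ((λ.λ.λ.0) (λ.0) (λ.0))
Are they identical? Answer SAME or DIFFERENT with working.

Term A:
  start: (λ.0 (λ.0)) (λ.λ.1 0)
  →1  (λ.λ.1 0) (λ.0)
  →2  λ.(λ.0) 0
  →3  λ.0

Term B:
  start: (λ.λ.λ.2) ((λ.λ.λ.0) (λ.0) (λ.0))
  →1  λ.λ.(λ.λ.λ.0) (λ.0) (λ.0)
  →2  λ.λ.(λ.λ.0) (λ.0)
  →3  λ.λ.λ.0

Answer: DIFFERENT — A ⇓ λ.0, B ⇓ λ.λ.λ.0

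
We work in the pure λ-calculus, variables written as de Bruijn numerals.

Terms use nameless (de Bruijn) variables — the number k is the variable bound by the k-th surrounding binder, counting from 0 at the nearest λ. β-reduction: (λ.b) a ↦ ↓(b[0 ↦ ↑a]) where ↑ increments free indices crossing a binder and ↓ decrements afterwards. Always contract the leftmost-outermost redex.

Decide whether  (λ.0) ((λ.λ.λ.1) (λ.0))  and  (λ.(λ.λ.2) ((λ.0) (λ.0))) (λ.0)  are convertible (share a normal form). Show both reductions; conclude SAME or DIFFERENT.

Answer: DIFFERENT — A ⇓ λ.λ.1, B ⇓ λ.λ.0

Reduction:
Term A:
  start: (λ.0) ((λ.λ.λ.1) (λ.0))
  [1] (λ.λ.λ.1) (λ.0)
  [2] λ.λ.1

Term B:
  start: (λ.(λ.λ.2) ((λ.0) (λ.0))) (λ.0)
  [1] (λ.λ.λ.0) ((λ.0) (λ.0))
  [2] λ.λ.0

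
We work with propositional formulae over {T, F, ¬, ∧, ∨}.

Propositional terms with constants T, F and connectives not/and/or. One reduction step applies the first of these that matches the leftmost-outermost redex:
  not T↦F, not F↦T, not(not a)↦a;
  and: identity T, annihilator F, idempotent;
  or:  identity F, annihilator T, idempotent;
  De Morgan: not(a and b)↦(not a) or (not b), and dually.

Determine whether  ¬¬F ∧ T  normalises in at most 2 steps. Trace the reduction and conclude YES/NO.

  start: ¬¬F ∧ T
  [1] ¬¬F
  [2] F

Answer: YES — reaches normal form F in 2 ≤ 2 steps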